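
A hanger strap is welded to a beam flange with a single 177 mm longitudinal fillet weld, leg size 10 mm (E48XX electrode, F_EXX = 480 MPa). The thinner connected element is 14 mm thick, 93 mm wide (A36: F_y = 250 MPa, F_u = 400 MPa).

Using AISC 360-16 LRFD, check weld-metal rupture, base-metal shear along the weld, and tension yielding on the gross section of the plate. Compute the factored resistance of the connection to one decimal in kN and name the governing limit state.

Weld metal: throat = 0.707×10 = 7.07 mm, L = 177 mm. φR_n = 0.75 × 0.6 × 480 × 7.07 × 177 = 270.3 kN.
Base metal shear (14 mm plate): yield φR_n = 1.0×0.6×250×14×177 = 371.7 kN; rupture φR_n = 0.75×0.6×400×14×177 = 446.0 kN; take 371.7 kN (yield).
Tension yield (gross): A_g = 93×14 = 1302 mm². φR_n = 0.90 × 250 × 1302 = 293.0 kN.
Governing: min(270.3, 371.7, 293.0) = 270.3 kN → weld metal.

270.3 kN (weld metal governs)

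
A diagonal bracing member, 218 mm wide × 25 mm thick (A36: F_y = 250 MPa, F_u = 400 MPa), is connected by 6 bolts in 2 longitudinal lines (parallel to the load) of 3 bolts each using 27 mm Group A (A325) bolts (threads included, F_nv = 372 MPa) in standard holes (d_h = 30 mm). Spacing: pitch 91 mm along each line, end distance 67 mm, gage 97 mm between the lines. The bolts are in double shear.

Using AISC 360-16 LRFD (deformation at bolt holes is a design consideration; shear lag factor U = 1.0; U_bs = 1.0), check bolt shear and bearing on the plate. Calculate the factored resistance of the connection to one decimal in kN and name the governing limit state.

1916.9 kN (bolt shear governs)

Bolt shear: A_b = π(27)²/4 = 572.56 mm². φR_n = 0.75 × 372 × 572.56 × 6 × 2 = 1916.9 kN.
Bearing (25 mm plate, F_u = 400 MPa): end bolts L_c = 67 − 30/2 = 52, R_n = min(1.2×52×25×400, 2.4×27×25×400) = 624 kN/bolt; interior L_c = 91 − 30 = 61, R_n = 648 kN/bolt. φR_n = 0.75 × (2×624 + 4×648) = 2880.0 kN.
Governing: min(1916.9, 2880.0) = 1916.9 kN → bolt shear.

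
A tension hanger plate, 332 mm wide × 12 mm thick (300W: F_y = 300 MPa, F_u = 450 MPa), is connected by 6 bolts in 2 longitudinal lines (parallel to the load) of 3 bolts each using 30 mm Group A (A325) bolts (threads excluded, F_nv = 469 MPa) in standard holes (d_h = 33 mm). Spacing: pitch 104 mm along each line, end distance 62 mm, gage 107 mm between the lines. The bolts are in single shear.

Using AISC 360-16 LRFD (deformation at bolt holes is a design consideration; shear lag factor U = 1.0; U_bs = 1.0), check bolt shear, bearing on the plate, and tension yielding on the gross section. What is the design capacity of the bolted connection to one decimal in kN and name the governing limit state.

Bolt shear: A_b = π(30)²/4 = 706.86 mm². φR_n = 0.75 × 469 × 706.86 × 6 × 1 = 1491.8 kN.
Bearing (12 mm plate, F_u = 450 MPa): end bolts L_c = 62 − 33/2 = 45.5, R_n = min(1.2×45.5×12×450, 2.4×30×12×450) = 294.84 kN/bolt; interior L_c = 104 − 33 = 71, R_n = 388.8 kN/bolt. φR_n = 0.75 × (2×294.84 + 4×388.8) = 1608.7 kN.
Tension yield (gross): A_g = 332×12 = 3984 mm². φR_n = 0.90 × 300 × 3984 = 1075.7 kN.
Governing: min(1491.8, 1608.7, 1075.7) = 1075.7 kN → gross-section yield.

1075.7 kN (gross-section yield governs)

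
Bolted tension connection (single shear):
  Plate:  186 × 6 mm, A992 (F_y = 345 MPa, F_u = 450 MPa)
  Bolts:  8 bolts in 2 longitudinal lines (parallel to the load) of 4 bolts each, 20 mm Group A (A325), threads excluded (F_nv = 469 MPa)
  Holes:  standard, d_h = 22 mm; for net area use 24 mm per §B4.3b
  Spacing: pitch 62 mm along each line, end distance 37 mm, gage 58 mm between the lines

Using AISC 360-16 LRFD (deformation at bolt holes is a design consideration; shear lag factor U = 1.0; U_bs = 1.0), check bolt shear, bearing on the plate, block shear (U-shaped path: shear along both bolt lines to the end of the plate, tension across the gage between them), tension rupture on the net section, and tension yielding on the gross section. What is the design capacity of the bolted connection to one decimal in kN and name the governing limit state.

Bolt shear: A_b = π(20)²/4 = 314.16 mm². φR_n = 0.75 × 469 × 314.16 × 8 × 1 = 884.0 kN.
Bearing (6 mm plate, F_u = 450 MPa): end bolts L_c = 37 − 22/2 = 26, R_n = min(1.2×26×6×450, 2.4×20×6×450) = 84.24 kN/bolt; interior L_c = 62 − 22 = 40, R_n = 129.6 kN/bolt. φR_n = 0.75 × (2×84.24 + 6×129.6) = 709.6 kN.
Block shear: shear path 2×[37+3×62] = 2×223 mm, A_gv = 2676, A_nv = 2×(223 − 3.5×24)×6 = 1668 mm²; tension across gage: (58 − 1×24)×6 = 204 mm². R_n = min(0.6×450×1668, 0.6×345×2676) + 1.0×450×204 = min(450.36, 553.93) + 91.8 = 542.16 kN. φR_n = 0.75 × 542.16 = 406.6 kN.
Tension rupture (net): A_n = (186 − 2×24)×6 = 828 mm² (U = 1.0, A_e = A_n). φR_n = 0.75 × 450 × 828 = 279.5 kN.
Tension yield (gross): A_g = 186×6 = 1116 mm². φR_n = 0.90 × 345 × 1116 = 346.5 kN.
Governing: min(884.0, 709.6, 406.6, 279.5, 346.5) = 279.5 kN → net-section rupture.

279.5 kN (net-section rupture governs)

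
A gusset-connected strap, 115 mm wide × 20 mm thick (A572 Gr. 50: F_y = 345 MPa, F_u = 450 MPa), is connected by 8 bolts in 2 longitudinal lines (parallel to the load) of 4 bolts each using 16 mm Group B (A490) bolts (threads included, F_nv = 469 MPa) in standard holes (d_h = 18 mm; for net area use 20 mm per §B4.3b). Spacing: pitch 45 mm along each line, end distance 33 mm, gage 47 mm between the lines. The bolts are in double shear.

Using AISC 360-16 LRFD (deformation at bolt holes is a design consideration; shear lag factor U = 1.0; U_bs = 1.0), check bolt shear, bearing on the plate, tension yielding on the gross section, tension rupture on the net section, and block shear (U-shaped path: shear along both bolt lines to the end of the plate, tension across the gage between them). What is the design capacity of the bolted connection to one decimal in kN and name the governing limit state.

506.3 kN (net-section rupture governs)

Bolt shear: A_b = π(16)²/4 = 201.06 mm². φR_n = 0.75 × 469 × 201.06 × 8 × 2 = 1131.6 kN.
Bearing (20 mm plate, F_u = 450 MPa): end bolts L_c = 33 − 18/2 = 24, R_n = min(1.2×24×20×450, 2.4×16×20×450) = 259.2 kN/bolt; interior L_c = 45 − 18 = 27, R_n = 291.6 kN/bolt. φR_n = 0.75 × (2×259.2 + 6×291.6) = 1701.0 kN.
Tension yield (gross): A_g = 115×20 = 2300 mm². φR_n = 0.90 × 345 × 2300 = 714.2 kN.
Tension rupture (net): A_n = (115 − 2×20)×20 = 1500 mm² (U = 1.0, A_e = A_n). φR_n = 0.75 × 450 × 1500 = 506.3 kN.
Block shear: shear path 2×[33+3×45] = 2×168 mm, A_gv = 6720, A_nv = 2×(168 − 3.5×20)×20 = 3920 mm²; tension across gage: (47 − 1×20)×20 = 540 mm². R_n = min(0.6×450×3920, 0.6×345×6720) + 1.0×450×540 = min(1058.4, 1391) + 243 = 1301.4 kN. φR_n = 0.75 × 1301.4 = 976.1 kN.
Governing: min(1131.6, 1701.0, 714.2, 506.3, 976.1) = 506.3 kN → net-section rupture.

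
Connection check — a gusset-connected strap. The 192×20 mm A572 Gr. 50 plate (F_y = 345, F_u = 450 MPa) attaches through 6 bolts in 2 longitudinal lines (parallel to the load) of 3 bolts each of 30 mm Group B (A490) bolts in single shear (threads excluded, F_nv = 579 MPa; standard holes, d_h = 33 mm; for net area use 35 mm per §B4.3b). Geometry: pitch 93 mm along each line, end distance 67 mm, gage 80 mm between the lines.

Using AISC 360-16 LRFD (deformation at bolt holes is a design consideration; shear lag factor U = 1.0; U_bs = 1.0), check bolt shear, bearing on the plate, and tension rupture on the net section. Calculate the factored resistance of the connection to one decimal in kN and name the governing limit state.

823.5 kN (net-section rupture governs)

Bolt shear: A_b = π(30)²/4 = 706.86 mm². φR_n = 0.75 × 579 × 706.86 × 6 × 1 = 1841.7 kN.
Bearing (20 mm plate, F_u = 450 MPa): end bolts L_c = 67 − 33/2 = 50.5, R_n = min(1.2×50.5×20×450, 2.4×30×20×450) = 545.4 kN/bolt; interior L_c = 93 − 33 = 60, R_n = 648 kN/bolt. φR_n = 0.75 × (2×545.4 + 4×648) = 2762.1 kN.
Tension rupture (net): A_n = (192 − 2×35)×20 = 2440 mm² (U = 1.0, A_e = A_n). φR_n = 0.75 × 450 × 2440 = 823.5 kN.
Governing: min(1841.7, 2762.1, 823.5) = 823.5 kN → net-section rupture.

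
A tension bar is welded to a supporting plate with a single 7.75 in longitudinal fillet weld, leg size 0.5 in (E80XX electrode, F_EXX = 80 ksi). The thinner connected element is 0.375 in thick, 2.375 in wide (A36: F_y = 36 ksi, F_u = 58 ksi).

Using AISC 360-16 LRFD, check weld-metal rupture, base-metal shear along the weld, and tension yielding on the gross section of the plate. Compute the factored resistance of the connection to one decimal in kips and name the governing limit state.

Weld metal: throat = 0.707×0.5 = 0.3535 in, L = 7.75 in. φR_n = 0.75 × 0.6 × 80 × 0.3535 × 7.75 = 98.6 kips.
Base metal shear (0.375 in plate): yield φR_n = 1.0×0.6×36×0.375×7.75 = 62.8 kips; rupture φR_n = 0.75×0.6×58×0.375×7.75 = 75.9 kips; take 62.8 kips (yield).
Tension yield (gross): A_g = 2.375×0.375 = 0.89063 in². φR_n = 0.90 × 36 × 0.89063 = 28.9 kips.
Governing: min(98.6, 62.8, 28.9) = 28.9 kips → gross-section yield.

28.9 kips (gross-section yield governs)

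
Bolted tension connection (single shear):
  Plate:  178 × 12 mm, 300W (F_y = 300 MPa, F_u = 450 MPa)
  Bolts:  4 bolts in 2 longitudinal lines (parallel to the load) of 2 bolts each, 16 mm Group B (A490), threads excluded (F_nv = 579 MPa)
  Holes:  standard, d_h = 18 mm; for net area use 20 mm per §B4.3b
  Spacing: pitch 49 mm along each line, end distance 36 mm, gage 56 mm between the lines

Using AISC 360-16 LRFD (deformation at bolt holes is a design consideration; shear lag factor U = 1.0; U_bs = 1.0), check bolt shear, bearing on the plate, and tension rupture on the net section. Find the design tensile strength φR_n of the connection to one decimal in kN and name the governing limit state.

349.2 kN (bolt shear governs)

Bolt shear: A_b = π(16)²/4 = 201.06 mm². φR_n = 0.75 × 579 × 201.06 × 4 × 1 = 349.2 kN.
Bearing (12 mm plate, F_u = 450 MPa): end bolts L_c = 36 − 18/2 = 27, R_n = min(1.2×27×12×450, 2.4×16×12×450) = 174.96 kN/bolt; interior L_c = 49 − 18 = 31, R_n = 200.88 kN/bolt. φR_n = 0.75 × (2×174.96 + 2×200.88) = 563.8 kN.
Tension rupture (net): A_n = (178 − 2×20)×12 = 1656 mm² (U = 1.0, A_e = A_n). φR_n = 0.75 × 450 × 1656 = 558.9 kN.
Governing: min(349.2, 563.8, 558.9) = 349.2 kN → bolt shear.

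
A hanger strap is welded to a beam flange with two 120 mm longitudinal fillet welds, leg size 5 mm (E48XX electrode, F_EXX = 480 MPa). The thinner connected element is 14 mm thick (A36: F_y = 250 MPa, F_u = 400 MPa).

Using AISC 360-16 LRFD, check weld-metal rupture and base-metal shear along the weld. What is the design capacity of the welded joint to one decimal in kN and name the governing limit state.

Weld metal: throat = 0.707×5 = 3.535 mm, L = 2×120 = 240 mm. φR_n = 0.75 × 0.6 × 480 × 3.535 × 240 = 183.3 kN.
Base metal shear (14 mm plate): yield φR_n = 1.0×0.6×250×14×240 = 504.0 kN; rupture φR_n = 0.75×0.6×400×14×240 = 604.8 kN; take 504.0 kN (yield).
Governing: min(183.3, 504.0) = 183.3 kN → weld metal.

183.3 kN (weld metal governs)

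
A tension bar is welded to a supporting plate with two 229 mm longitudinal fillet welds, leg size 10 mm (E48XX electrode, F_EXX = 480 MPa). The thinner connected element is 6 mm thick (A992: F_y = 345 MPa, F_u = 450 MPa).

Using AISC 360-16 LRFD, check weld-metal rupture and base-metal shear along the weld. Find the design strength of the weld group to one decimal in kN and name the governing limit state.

Weld metal: throat = 0.707×10 = 7.07 mm, L = 2×229 = 458 mm. φR_n = 0.75 × 0.6 × 480 × 7.07 × 458 = 699.4 kN.
Base metal shear (6 mm plate): yield φR_n = 1.0×0.6×345×6×458 = 568.8 kN; rupture φR_n = 0.75×0.6×450×6×458 = 556.5 kN; take 556.5 kN (rupture).
Governing: min(699.4, 556.5) = 556.5 kN → base-metal shear.

556.5 kN (base-metal shear governs)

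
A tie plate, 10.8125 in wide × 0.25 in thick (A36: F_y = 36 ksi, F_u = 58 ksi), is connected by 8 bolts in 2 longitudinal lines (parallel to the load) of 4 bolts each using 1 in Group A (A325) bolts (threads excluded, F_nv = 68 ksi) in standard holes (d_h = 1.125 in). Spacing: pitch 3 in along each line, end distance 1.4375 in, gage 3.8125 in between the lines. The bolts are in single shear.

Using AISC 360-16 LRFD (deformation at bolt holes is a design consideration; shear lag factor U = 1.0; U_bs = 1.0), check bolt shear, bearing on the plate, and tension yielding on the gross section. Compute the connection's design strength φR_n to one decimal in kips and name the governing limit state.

Bolt shear: A_b = π(1)²/4 = 0.7854 in². φR_n = 0.75 × 68 × 0.7854 × 8 × 1 = 320.4 kips.
Bearing (0.25 in plate, F_u = 58 ksi): end bolts L_c = 1.4375 − 1.125/2 = 0.875, R_n = min(1.2×0.875×0.25×58, 2.4×1×0.25×58) = 15.225 kips/bolt; interior L_c = 3 − 1.125 = 1.875, R_n = 32.625 kips/bolt. φR_n = 0.75 × (2×15.225 + 6×32.625) = 169.7 kips.
Tension yield (gross): A_g = 10.8125×0.25 = 2.7031 in². φR_n = 0.90 × 36 × 2.7031 = 87.6 kips.
Governing: min(320.4, 169.7, 87.6) = 87.6 kips → gross-section yield.

87.6 kips (gross-section yield governs)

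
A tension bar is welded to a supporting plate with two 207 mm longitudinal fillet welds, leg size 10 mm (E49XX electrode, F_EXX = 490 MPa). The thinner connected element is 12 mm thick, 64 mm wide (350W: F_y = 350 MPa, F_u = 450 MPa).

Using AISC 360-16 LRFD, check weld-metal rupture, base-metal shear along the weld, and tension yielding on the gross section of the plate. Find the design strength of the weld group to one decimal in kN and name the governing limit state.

Weld metal: throat = 0.707×10 = 7.07 mm, L = 2×207 = 414 mm. φR_n = 0.75 × 0.6 × 490 × 7.07 × 414 = 645.4 kN.
Base metal shear (12 mm plate): yield φR_n = 1.0×0.6×350×12×414 = 1043.3 kN; rupture φR_n = 0.75×0.6×450×12×414 = 1006.0 kN; take 1006.0 kN (rupture).
Tension yield (gross): A_g = 64×12 = 768 mm². φR_n = 0.90 × 350 × 768 = 241.9 kN.
Governing: min(645.4, 1006.0, 241.9) = 241.9 kN → gross-section yield.

241.9 kN (gross-section yield governs)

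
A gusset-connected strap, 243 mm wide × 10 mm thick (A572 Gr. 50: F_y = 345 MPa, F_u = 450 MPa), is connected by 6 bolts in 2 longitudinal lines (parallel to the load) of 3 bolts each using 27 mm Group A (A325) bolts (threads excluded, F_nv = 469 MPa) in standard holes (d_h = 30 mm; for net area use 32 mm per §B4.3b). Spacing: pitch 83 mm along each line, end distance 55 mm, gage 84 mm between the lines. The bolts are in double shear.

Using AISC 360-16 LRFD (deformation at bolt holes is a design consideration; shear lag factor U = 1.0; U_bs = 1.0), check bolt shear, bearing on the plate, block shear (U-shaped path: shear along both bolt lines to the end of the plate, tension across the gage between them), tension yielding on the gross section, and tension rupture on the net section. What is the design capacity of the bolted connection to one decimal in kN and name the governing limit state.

604.1 kN (net-section rupture governs)

Bolt shear: A_b = π(27)²/4 = 572.56 mm². φR_n = 0.75 × 469 × 572.56 × 6 × 2 = 2416.8 kN.
Bearing (10 mm plate, F_u = 450 MPa): end bolts L_c = 55 − 30/2 = 40, R_n = min(1.2×40×10×450, 2.4×27×10×450) = 216 kN/bolt; interior L_c = 83 − 30 = 53, R_n = 286.2 kN/bolt. φR_n = 0.75 × (2×216 + 4×286.2) = 1182.6 kN.
Block shear: shear path 2×[55+2×83] = 2×221 mm, A_gv = 4420, A_nv = 2×(221 − 2.5×32)×10 = 2820 mm²; tension across gage: (84 − 1×32)×10 = 520 mm². R_n = min(0.6×450×2820, 0.6×345×4420) + 1.0×450×520 = min(761.4, 914.94) + 234 = 995.4 kN. φR_n = 0.75 × 995.4 = 746.6 kN.
Tension yield (gross): A_g = 243×10 = 2430 mm². φR_n = 0.90 × 345 × 2430 = 754.5 kN.
Tension rupture (net): A_n = (243 − 2×32)×10 = 1790 mm² (U = 1.0, A_e = A_n). φR_n = 0.75 × 450 × 1790 = 604.1 kN.
Governing: min(2416.8, 1182.6, 746.6, 754.5, 604.1) = 604.1 kN → net-section rupture.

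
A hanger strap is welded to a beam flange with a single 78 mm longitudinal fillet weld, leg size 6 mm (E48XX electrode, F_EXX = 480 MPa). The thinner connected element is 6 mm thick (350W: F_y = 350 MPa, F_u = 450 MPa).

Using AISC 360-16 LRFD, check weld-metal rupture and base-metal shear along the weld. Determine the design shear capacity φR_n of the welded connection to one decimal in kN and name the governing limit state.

71.5 kN (weld metal governs)

Weld metal: throat = 0.707×6 = 4.242 mm, L = 78 mm. φR_n = 0.75 × 0.6 × 480 × 4.242 × 78 = 71.5 kN.
Base metal shear (6 mm plate): yield φR_n = 1.0×0.6×350×6×78 = 98.3 kN; rupture φR_n = 0.75×0.6×450×6×78 = 94.8 kN; take 94.8 kN (rupture).
Governing: min(71.5, 94.8) = 71.5 kN → weld metal.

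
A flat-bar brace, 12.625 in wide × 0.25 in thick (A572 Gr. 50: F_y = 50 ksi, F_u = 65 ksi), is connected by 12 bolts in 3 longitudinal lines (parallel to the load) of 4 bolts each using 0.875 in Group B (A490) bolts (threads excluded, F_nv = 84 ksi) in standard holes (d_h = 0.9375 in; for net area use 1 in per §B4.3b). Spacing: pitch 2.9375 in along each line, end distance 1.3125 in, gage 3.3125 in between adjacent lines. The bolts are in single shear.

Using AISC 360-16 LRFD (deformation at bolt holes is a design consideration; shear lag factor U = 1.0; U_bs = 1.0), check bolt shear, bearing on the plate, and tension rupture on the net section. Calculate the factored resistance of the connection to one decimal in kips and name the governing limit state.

117.3 kips (net-section rupture governs)

Bolt shear: A_b = π(0.875)²/4 = 0.60132 in². φR_n = 0.75 × 84 × 0.60132 × 12 × 1 = 454.6 kips.
Bearing (0.25 in plate, F_u = 65 ksi): end bolts L_c = 1.3125 − 0.9375/2 = 0.84375, R_n = min(1.2×0.84375×0.25×65, 2.4×0.875×0.25×65) = 16.453 kips/bolt; interior L_c = 2.9375 − 0.9375 = 2, R_n = 34.125 kips/bolt. φR_n = 0.75 × (3×16.453 + 9×34.125) = 267.4 kips.
Tension rupture (net): A_n = (12.625 − 3×1)×0.25 = 2.4063 in² (U = 1.0, A_e = A_n). φR_n = 0.75 × 65 × 2.4063 = 117.3 kips.
Governing: min(454.6, 267.4, 117.3) = 117.3 kips → net-section rupture.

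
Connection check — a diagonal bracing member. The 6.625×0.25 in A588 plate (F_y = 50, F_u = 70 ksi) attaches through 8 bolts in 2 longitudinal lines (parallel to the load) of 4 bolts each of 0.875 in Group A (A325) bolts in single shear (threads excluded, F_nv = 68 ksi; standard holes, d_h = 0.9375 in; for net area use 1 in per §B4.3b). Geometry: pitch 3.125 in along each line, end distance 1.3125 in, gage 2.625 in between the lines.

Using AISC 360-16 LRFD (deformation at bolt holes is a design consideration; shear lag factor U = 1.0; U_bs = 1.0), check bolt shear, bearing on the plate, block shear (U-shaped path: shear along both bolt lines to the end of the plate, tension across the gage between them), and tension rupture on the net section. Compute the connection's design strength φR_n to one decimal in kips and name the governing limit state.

60.7 kips (net-section rupture governs)

Bolt shear: A_b = π(0.875)²/4 = 0.60132 in². φR_n = 0.75 × 68 × 0.60132 × 8 × 1 = 245.3 kips.
Bearing (0.25 in plate, F_u = 70 ksi): end bolts L_c = 1.3125 − 0.9375/2 = 0.84375, R_n = min(1.2×0.84375×0.25×70, 2.4×0.875×0.25×70) = 17.719 kips/bolt; interior L_c = 3.125 − 0.9375 = 2.1875, R_n = 36.75 kips/bolt. φR_n = 0.75 × (2×17.719 + 6×36.75) = 192.0 kips.
Block shear: shear path 2×[1.3125+3×3.125] = 2×10.6875 in, A_gv = 5.3438, A_nv = 2×(10.6875 − 3.5×1)×0.25 = 3.5938 in²; tension across gage: (2.625 − 1×1)×0.25 = 0.40625 in². R_n = min(0.6×70×3.5938, 0.6×50×5.3438) + 1.0×70×0.40625 = min(150.94, 160.31) + 28.438 = 179.38 kips. φR_n = 0.75 × 179.38 = 134.5 kips.
Tension rupture (net): A_n = (6.625 − 2×1)×0.25 = 1.1563 in² (U = 1.0, A_e = A_n). φR_n = 0.75 × 70 × 1.1563 = 60.7 kips.
Governing: min(245.3, 192.0, 134.5, 60.7) = 60.7 kips → net-section rupture.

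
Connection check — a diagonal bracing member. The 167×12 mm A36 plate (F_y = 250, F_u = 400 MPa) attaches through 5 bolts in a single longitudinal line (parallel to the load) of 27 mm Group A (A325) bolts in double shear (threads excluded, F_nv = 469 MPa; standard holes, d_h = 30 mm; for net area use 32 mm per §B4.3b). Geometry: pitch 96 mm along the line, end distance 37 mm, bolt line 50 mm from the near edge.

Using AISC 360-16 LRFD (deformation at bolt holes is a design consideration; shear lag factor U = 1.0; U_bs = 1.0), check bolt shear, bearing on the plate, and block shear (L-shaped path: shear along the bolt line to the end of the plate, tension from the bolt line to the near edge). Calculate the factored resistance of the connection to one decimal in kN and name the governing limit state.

690.8 kN (block shear governs)

Bolt shear: A_b = π(27)²/4 = 572.56 mm². φR_n = 0.75 × 469 × 572.56 × 5 × 2 = 2014.0 kN.
Bearing (12 mm plate, F_u = 400 MPa): end bolts L_c = 37 − 30/2 = 22, R_n = min(1.2×22×12×400, 2.4×27×12×400) = 126.72 kN/bolt; interior L_c = 96 − 30 = 66, R_n = 311.04 kN/bolt. φR_n = 0.75 × (1×126.72 + 4×311.04) = 1028.2 kN.
Block shear: shear path 1×[37+4×96] = 1×421 mm, A_gv = 5052, A_nv = 1×(421 − 4.5×32)×12 = 3324 mm²; tension to near edge: (50 − 0.5×32)×12 = 408 mm². R_n = min(0.6×400×3324, 0.6×250×5052) + 1.0×400×408 = min(797.76, 757.8) + 163.2 = 921 kN. φR_n = 0.75 × 921 = 690.8 kN.
Governing: min(2014.0, 1028.2, 690.8) = 690.8 kN → block shear.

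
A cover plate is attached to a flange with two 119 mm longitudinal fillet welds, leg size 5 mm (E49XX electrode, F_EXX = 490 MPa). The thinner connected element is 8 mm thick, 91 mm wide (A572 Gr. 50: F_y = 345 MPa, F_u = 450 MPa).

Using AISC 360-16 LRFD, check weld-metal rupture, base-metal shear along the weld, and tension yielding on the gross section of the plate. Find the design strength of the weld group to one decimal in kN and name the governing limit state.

Weld metal: throat = 0.707×5 = 3.535 mm, L = 2×119 = 238 mm. φR_n = 0.75 × 0.6 × 490 × 3.535 × 238 = 185.5 kN.
Base metal shear (8 mm plate): yield φR_n = 1.0×0.6×345×8×238 = 394.1 kN; rupture φR_n = 0.75×0.6×450×8×238 = 385.6 kN; take 385.6 kN (rupture).
Tension yield (gross): A_g = 91×8 = 728 mm². φR_n = 0.90 × 345 × 728 = 226.0 kN.
Governing: min(185.5, 385.6, 226.0) = 185.5 kN → weld metal.

185.5 kN (weld metal governs)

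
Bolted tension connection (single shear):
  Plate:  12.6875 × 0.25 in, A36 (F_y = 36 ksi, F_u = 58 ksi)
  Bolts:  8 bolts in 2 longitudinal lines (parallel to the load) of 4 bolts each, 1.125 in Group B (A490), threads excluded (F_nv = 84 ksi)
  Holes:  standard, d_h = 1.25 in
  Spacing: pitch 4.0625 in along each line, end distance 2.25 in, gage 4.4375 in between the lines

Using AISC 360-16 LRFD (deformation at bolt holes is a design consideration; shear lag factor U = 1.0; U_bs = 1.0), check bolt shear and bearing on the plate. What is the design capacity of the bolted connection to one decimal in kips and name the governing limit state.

Bolt shear: A_b = π(1.125)²/4 = 0.99402 in². φR_n = 0.75 × 84 × 0.99402 × 8 × 1 = 501.0 kips.
Bearing (0.25 in plate, F_u = 58 ksi): end bolts L_c = 2.25 − 1.25/2 = 1.625, R_n = min(1.2×1.625×0.25×58, 2.4×1.125×0.25×58) = 28.275 kips/bolt; interior L_c = 4.0625 − 1.25 = 2.8125, R_n = 39.15 kips/bolt. φR_n = 0.75 × (2×28.275 + 6×39.15) = 218.6 kips.
Governing: min(501.0, 218.6) = 218.6 kips → bearing.

218.6 kips (bearing governs)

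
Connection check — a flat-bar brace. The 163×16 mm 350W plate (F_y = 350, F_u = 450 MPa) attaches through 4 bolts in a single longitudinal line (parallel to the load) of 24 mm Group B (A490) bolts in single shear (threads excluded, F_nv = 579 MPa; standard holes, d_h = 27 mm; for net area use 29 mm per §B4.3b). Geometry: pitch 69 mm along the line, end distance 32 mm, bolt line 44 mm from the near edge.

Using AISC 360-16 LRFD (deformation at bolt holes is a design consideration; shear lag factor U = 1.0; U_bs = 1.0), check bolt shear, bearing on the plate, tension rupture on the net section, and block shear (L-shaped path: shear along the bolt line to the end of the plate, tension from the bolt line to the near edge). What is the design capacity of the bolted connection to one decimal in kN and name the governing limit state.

604.8 kN (block shear governs)

Bolt shear: A_b = π(24)²/4 = 452.39 mm². φR_n = 0.75 × 579 × 452.39 × 4 × 1 = 785.8 kN.
Bearing (16 mm plate, F_u = 450 MPa): end bolts L_c = 32 − 27/2 = 18.5, R_n = min(1.2×18.5×16×450, 2.4×24×16×450) = 159.84 kN/bolt; interior L_c = 69 − 27 = 42, R_n = 362.88 kN/bolt. φR_n = 0.75 × (1×159.84 + 3×362.88) = 936.4 kN.
Tension rupture (net): A_n = (163 − 1×29)×16 = 2144 mm² (U = 1.0, A_e = A_n). φR_n = 0.75 × 450 × 2144 = 723.6 kN.
Block shear: shear path 1×[32+3×69] = 1×239 mm, A_gv = 3824, A_nv = 1×(239 − 3.5×29)×16 = 2200 mm²; tension to near edge: (44 − 0.5×29)×16 = 472 mm². R_n = min(0.6×450×2200, 0.6×350×3824) + 1.0×450×472 = min(594, 803.04) + 212.4 = 806.4 kN. φR_n = 0.75 × 806.4 = 604.8 kN.
Governing: min(785.8, 936.4, 723.6, 604.8) = 604.8 kN → block shear.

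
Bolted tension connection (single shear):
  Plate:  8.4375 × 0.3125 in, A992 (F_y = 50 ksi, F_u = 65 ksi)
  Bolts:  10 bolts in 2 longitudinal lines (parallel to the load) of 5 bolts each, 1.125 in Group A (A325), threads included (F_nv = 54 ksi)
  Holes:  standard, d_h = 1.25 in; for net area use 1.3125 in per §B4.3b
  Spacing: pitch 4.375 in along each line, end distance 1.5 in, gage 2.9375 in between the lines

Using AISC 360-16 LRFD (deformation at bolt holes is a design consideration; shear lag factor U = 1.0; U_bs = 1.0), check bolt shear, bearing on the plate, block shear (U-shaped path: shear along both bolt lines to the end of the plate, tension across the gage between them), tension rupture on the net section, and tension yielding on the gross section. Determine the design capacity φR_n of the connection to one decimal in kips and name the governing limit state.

88.5 kips (net-section rupture governs)

Bolt shear: A_b = π(1.125)²/4 = 0.99402 in². φR_n = 0.75 × 54 × 0.99402 × 10 × 1 = 402.6 kips.
Bearing (0.3125 in plate, F_u = 65 ksi): end bolts L_c = 1.5 − 1.25/2 = 0.875, R_n = min(1.2×0.875×0.3125×65, 2.4×1.125×0.3125×65) = 21.328 kips/bolt; interior L_c = 4.375 − 1.25 = 3.125, R_n = 54.844 kips/bolt. φR_n = 0.75 × (2×21.328 + 8×54.844) = 361.1 kips.
Block shear: shear path 2×[1.5+4×4.375] = 2×19 in, A_gv = 11.875, A_nv = 2×(19 − 4.5×1.3125)×0.3125 = 8.1836 in²; tension across gage: (2.9375 − 1×1.3125)×0.3125 = 0.50781 in². R_n = min(0.6×65×8.1836, 0.6×50×11.875) + 1.0×65×0.50781 = min(319.16, 356.25) + 33.008 = 352.17 kips. φR_n = 0.75 × 352.17 = 264.1 kips.
Tension rupture (net): A_n = (8.4375 − 2×1.3125)×0.3125 = 1.8164 in² (U = 1.0, A_e = A_n). φR_n = 0.75 × 65 × 1.8164 = 88.5 kips.
Tension yield (gross): A_g = 8.4375×0.3125 = 2.6367 in². φR_n = 0.90 × 50 × 2.6367 = 118.7 kips.
Governing: min(402.6, 361.1, 264.1, 88.5, 118.7) = 88.5 kips → net-section rupture.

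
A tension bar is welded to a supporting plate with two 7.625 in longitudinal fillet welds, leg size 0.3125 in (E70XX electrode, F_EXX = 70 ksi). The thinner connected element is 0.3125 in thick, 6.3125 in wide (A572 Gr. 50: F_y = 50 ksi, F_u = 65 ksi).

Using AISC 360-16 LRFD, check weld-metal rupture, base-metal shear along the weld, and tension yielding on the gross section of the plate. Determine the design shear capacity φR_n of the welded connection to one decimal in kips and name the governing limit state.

88.8 kips (gross-section yield governs)

Weld metal: throat = 0.707×0.3125 = 0.22094 in, L = 2×7.625 = 15.25 in. φR_n = 0.75 × 0.6 × 70 × 0.22094 × 15.25 = 106.1 kips.
Base metal shear (0.3125 in plate): yield φR_n = 1.0×0.6×50×0.3125×15.25 = 143.0 kips; rupture φR_n = 0.75×0.6×65×0.3125×15.25 = 139.4 kips; take 139.4 kips (rupture).
Tension yield (gross): A_g = 6.3125×0.3125 = 1.9727 in². φR_n = 0.90 × 50 × 1.9727 = 88.8 kips.
Governing: min(106.1, 139.4, 88.8) = 88.8 kips → gross-section yield.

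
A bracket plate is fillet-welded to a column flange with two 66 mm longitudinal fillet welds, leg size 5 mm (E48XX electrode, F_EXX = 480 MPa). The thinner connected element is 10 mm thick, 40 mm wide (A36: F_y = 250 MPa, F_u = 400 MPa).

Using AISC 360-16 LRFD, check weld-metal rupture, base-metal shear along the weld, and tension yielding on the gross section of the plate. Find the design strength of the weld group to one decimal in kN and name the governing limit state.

Weld metal: throat = 0.707×5 = 3.535 mm, L = 2×66 = 132 mm. φR_n = 0.75 × 0.6 × 480 × 3.535 × 132 = 100.8 kN.
Base metal shear (10 mm plate): yield φR_n = 1.0×0.6×250×10×132 = 198.0 kN; rupture φR_n = 0.75×0.6×400×10×132 = 237.6 kN; take 198.0 kN (yield).
Tension yield (gross): A_g = 40×10 = 400 mm². φR_n = 0.90 × 250 × 400 = 90.0 kN.
Governing: min(100.8, 198.0, 90.0) = 90.0 kN → gross-section yield.

90.0 kN (gross-section yield governs)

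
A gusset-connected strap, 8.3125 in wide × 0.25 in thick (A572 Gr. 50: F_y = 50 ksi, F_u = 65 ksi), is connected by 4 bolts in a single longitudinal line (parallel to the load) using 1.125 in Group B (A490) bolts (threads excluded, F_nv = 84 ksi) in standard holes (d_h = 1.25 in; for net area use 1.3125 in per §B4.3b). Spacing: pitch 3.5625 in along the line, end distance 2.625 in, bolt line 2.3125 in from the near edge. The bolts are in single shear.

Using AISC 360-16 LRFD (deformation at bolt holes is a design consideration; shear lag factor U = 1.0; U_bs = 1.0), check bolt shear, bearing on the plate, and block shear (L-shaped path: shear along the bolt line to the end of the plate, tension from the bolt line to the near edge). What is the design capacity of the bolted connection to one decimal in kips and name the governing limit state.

Bolt shear: A_b = π(1.125)²/4 = 0.99402 in². φR_n = 0.75 × 84 × 0.99402 × 4 × 1 = 250.5 kips.
Bearing (0.25 in plate, F_u = 65 ksi): end bolts L_c = 2.625 − 1.25/2 = 2, R_n = min(1.2×2×0.25×65, 2.4×1.125×0.25×65) = 39 kips/bolt; interior L_c = 3.5625 − 1.25 = 2.3125, R_n = 43.875 kips/bolt. φR_n = 0.75 × (1×39 + 3×43.875) = 128.0 kips.
Block shear: shear path 1×[2.625+3×3.5625] = 1×13.3125 in, A_gv = 3.3281, A_nv = 1×(13.3125 − 3.5×1.3125)×0.25 = 2.1797 in²; tension to near edge: (2.3125 − 0.5×1.3125)×0.25 = 0.41406 in². R_n = min(0.6×65×2.1797, 0.6×50×3.3281) + 1.0×65×0.41406 = min(85.008, 99.843) + 26.914 = 111.92 kips. φR_n = 0.75 × 111.92 = 83.9 kips.
Governing: min(250.5, 128.0, 83.9) = 83.9 kips → block shear.

83.9 kips (block shear governs)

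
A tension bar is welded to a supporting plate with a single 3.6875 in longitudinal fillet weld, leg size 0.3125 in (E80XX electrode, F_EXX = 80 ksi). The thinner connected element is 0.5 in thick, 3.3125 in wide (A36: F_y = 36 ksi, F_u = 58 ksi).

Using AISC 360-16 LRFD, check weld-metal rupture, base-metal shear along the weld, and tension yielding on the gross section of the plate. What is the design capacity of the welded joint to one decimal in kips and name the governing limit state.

29.3 kips (weld metal governs)

Weld metal: throat = 0.707×0.3125 = 0.22094 in, L = 3.6875 in. φR_n = 0.75 × 0.6 × 80 × 0.22094 × 3.6875 = 29.3 kips.
Base metal shear (0.5 in plate): yield φR_n = 1.0×0.6×36×0.5×3.6875 = 39.8 kips; rupture φR_n = 0.75×0.6×58×0.5×3.6875 = 48.1 kips; take 39.8 kips (yield).
Tension yield (gross): A_g = 3.3125×0.5 = 1.6563 in². φR_n = 0.90 × 36 × 1.6563 = 53.7 kips.
Governing: min(29.3, 39.8, 53.7) = 29.3 kips → weld metal.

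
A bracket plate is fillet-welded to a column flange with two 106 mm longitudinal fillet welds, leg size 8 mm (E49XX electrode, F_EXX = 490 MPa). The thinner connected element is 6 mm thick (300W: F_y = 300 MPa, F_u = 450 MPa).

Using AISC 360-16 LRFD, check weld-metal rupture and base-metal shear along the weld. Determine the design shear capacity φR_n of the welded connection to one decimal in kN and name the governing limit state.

Weld metal: throat = 0.707×8 = 5.656 mm, L = 2×106 = 212 mm. φR_n = 0.75 × 0.6 × 490 × 5.656 × 212 = 264.4 kN.
Base metal shear (6 mm plate): yield φR_n = 1.0×0.6×300×6×212 = 229.0 kN; rupture φR_n = 0.75×0.6×450×6×212 = 257.6 kN; take 229.0 kN (yield).
Governing: min(264.4, 229.0) = 229.0 kN → base-metal shear.

229.0 kN (base-metal shear governs)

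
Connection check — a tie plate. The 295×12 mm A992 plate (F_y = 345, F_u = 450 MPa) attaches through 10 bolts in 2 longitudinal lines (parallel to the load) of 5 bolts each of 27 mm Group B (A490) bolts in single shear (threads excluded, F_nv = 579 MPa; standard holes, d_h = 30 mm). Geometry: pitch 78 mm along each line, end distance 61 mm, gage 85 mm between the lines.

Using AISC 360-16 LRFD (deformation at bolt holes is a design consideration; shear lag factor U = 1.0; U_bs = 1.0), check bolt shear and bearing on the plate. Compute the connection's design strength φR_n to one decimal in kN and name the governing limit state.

2313.4 kN (bearing governs)

Bolt shear: A_b = π(27)²/4 = 572.56 mm². φR_n = 0.75 × 579 × 572.56 × 10 × 1 = 2486.3 kN.
Bearing (12 mm plate, F_u = 450 MPa): end bolts L_c = 61 − 30/2 = 46, R_n = min(1.2×46×12×450, 2.4×27×12×450) = 298.08 kN/bolt; interior L_c = 78 − 30 = 48, R_n = 311.04 kN/bolt. φR_n = 0.75 × (2×298.08 + 8×311.04) = 2313.4 kN.
Governing: min(2486.3, 2313.4) = 2313.4 kN → bearing.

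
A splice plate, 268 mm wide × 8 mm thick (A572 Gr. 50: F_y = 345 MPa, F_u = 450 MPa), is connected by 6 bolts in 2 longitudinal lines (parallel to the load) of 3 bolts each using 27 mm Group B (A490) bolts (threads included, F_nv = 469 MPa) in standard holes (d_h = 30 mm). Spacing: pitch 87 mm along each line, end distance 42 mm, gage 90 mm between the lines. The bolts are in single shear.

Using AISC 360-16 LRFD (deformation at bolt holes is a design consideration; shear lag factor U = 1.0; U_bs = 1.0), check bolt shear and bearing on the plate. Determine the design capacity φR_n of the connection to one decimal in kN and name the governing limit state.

874.8 kN (bearing governs)

Bolt shear: A_b = π(27)²/4 = 572.56 mm². φR_n = 0.75 × 469 × 572.56 × 6 × 1 = 1208.4 kN.
Bearing (8 mm plate, F_u = 450 MPa): end bolts L_c = 42 − 30/2 = 27, R_n = min(1.2×27×8×450, 2.4×27×8×450) = 116.64 kN/bolt; interior L_c = 87 − 30 = 57, R_n = 233.28 kN/bolt. φR_n = 0.75 × (2×116.64 + 4×233.28) = 874.8 kN.
Governing: min(1208.4, 874.8) = 874.8 kN → bearing.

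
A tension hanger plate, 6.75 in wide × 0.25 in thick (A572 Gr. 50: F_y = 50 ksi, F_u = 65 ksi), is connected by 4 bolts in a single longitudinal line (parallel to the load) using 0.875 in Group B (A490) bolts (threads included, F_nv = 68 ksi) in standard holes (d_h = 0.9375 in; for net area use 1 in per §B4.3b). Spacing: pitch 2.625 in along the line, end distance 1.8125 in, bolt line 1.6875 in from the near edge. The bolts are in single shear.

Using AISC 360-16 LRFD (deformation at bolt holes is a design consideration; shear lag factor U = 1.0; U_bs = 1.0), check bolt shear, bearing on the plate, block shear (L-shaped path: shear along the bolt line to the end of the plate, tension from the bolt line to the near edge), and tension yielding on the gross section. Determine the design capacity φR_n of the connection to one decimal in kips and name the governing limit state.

Bolt shear: A_b = π(0.875)²/4 = 0.60132 in². φR_n = 0.75 × 68 × 0.60132 × 4 × 1 = 122.7 kips.
Bearing (0.25 in plate, F_u = 65 ksi): end bolts L_c = 1.8125 − 0.9375/2 = 1.34375, R_n = min(1.2×1.34375×0.25×65, 2.4×0.875×0.25×65) = 26.203 kips/bolt; interior L_c = 2.625 − 0.9375 = 1.6875, R_n = 32.906 kips/bolt. φR_n = 0.75 × (1×26.203 + 3×32.906) = 93.7 kips.
Block shear: shear path 1×[1.8125+3×2.625] = 1×9.6875 in, A_gv = 2.4219, A_nv = 1×(9.6875 − 3.5×1)×0.25 = 1.5469 in²; tension to near edge: (1.6875 − 0.5×1)×0.25 = 0.29688 in². R_n = min(0.6×65×1.5469, 0.6×50×2.4219) + 1.0×65×0.29688 = min(60.329, 72.657) + 19.297 = 79.626 kips. φR_n = 0.75 × 79.626 = 59.7 kips.
Tension yield (gross): A_g = 6.75×0.25 = 1.6875 in². φR_n = 0.90 × 50 × 1.6875 = 75.9 kips.
Governing: min(122.7, 93.7, 59.7, 75.9) = 59.7 kips → block shear.

59.7 kips (block shear governs)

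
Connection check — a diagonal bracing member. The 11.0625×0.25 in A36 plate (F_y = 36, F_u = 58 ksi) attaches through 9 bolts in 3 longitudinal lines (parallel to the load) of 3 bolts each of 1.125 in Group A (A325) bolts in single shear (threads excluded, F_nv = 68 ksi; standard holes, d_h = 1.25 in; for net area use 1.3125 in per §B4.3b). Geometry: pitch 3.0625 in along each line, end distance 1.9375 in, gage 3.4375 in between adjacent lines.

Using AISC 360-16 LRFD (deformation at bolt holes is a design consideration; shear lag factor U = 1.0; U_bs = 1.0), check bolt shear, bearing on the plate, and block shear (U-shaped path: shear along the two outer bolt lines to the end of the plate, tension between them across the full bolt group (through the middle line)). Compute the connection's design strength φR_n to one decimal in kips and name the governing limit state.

108.6 kips (block shear governs)

Bolt shear: A_b = π(1.125)²/4 = 0.99402 in². φR_n = 0.75 × 68 × 0.99402 × 9 × 1 = 456.3 kips.
Bearing (0.25 in plate, F_u = 58 ksi): end bolts L_c = 1.9375 − 1.25/2 = 1.3125, R_n = min(1.2×1.3125×0.25×58, 2.4×1.125×0.25×58) = 22.838 kips/bolt; interior L_c = 3.0625 − 1.25 = 1.8125, R_n = 31.538 kips/bolt. φR_n = 0.75 × (3×22.838 + 6×31.538) = 193.3 kips.
Block shear: shear path 2×[1.9375+2×3.0625] = 2×8.0625 in, A_gv = 4.0313, A_nv = 2×(8.0625 − 2.5×1.3125)×0.25 = 2.3906 in²; tension across gage: (6.875 − 2×1.3125)×0.25 = 1.0625 in². R_n = min(0.6×58×2.3906, 0.6×36×4.0313) + 1.0×58×1.0625 = min(83.193, 87.076) + 61.625 = 144.82 kips. φR_n = 0.75 × 144.82 = 108.6 kips.
Governing: min(456.3, 193.3, 108.6) = 108.6 kips → block shear.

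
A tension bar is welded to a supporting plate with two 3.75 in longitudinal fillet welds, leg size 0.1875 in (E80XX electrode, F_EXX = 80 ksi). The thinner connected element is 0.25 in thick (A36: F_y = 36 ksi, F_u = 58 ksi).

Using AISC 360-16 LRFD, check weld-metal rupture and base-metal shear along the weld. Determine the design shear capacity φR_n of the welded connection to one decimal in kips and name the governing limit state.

35.8 kips (weld metal governs)

Weld metal: throat = 0.707×0.1875 = 0.13256 in, L = 2×3.75 = 7.5 in. φR_n = 0.75 × 0.6 × 80 × 0.13256 × 7.5 = 35.8 kips.
Base metal shear (0.25 in plate): yield φR_n = 1.0×0.6×36×0.25×7.5 = 40.5 kips; rupture φR_n = 0.75×0.6×58×0.25×7.5 = 48.9 kips; take 40.5 kips (yield).
Governing: min(35.8, 40.5) = 35.8 kips → weld metal.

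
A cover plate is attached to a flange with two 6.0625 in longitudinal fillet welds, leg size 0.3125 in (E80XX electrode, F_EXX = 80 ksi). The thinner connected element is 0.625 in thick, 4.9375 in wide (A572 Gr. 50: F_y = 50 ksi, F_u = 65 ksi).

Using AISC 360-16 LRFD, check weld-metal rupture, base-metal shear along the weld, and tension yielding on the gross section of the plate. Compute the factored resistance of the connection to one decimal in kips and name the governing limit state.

96.4 kips (weld metal governs)

Weld metal: throat = 0.707×0.3125 = 0.22094 in, L = 2×6.0625 = 12.125 in. φR_n = 0.75 × 0.6 × 80 × 0.22094 × 12.125 = 96.4 kips.
Base metal shear (0.625 in plate): yield φR_n = 1.0×0.6×50×0.625×12.125 = 227.3 kips; rupture φR_n = 0.75×0.6×65×0.625×12.125 = 221.7 kips; take 221.7 kips (rupture).
Tension yield (gross): A_g = 4.9375×0.625 = 3.0859 in². φR_n = 0.90 × 50 × 3.0859 = 138.9 kips.
Governing: min(96.4, 221.7, 138.9) = 96.4 kips → weld metal.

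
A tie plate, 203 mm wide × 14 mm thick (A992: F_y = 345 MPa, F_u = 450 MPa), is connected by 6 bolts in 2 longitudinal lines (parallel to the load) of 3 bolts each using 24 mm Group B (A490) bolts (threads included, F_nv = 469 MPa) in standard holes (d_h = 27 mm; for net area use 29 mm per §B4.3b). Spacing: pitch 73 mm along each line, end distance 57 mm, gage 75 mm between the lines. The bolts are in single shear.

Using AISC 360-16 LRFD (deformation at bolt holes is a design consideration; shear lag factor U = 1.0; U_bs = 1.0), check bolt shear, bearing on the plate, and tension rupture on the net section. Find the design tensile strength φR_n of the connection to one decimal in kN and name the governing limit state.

Bolt shear: A_b = π(24)²/4 = 452.39 mm². φR_n = 0.75 × 469 × 452.39 × 6 × 1 = 954.8 kN.
Bearing (14 mm plate, F_u = 450 MPa): end bolts L_c = 57 − 27/2 = 43.5, R_n = min(1.2×43.5×14×450, 2.4×24×14×450) = 328.86 kN/bolt; interior L_c = 73 − 27 = 46, R_n = 347.76 kN/bolt. φR_n = 0.75 × (2×328.86 + 4×347.76) = 1536.6 kN.
Tension rupture (net): A_n = (203 − 2×29)×14 = 2030 mm² (U = 1.0, A_e = A_n). φR_n = 0.75 × 450 × 2030 = 685.1 kN.
Governing: min(954.8, 1536.6, 685.1) = 685.1 kN → net-section rupture.

685.1 kN (net-section rupture governs)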